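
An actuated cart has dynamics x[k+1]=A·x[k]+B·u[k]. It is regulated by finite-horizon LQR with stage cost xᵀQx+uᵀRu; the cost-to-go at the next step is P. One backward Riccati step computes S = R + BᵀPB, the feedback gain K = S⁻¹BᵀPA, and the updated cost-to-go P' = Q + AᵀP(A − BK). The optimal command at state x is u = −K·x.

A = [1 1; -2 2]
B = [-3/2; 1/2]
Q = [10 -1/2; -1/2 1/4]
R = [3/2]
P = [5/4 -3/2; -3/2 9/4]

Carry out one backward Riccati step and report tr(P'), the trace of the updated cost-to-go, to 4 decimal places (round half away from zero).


16.0263

BᵀP = [-2.6250 3.3750]
S = R + BᵀPB = [3/2] + [5.6250] = [7.1250]
BᵀPA = [-9.3750 4.1250]
K = S⁻¹·BᵀPA = [-1.3158 0.5789]
A−BK = [-0.9737 1.8684; -1.3421 1.7105]
AᵀP(A−BK) = [3.9145 -2.3224; -2.3224 1.8618]
P' = Q + AᵀP(A−BK) = [13.9145 -2.8224; -2.8224 2.1118]
tr(P') = 16.0263


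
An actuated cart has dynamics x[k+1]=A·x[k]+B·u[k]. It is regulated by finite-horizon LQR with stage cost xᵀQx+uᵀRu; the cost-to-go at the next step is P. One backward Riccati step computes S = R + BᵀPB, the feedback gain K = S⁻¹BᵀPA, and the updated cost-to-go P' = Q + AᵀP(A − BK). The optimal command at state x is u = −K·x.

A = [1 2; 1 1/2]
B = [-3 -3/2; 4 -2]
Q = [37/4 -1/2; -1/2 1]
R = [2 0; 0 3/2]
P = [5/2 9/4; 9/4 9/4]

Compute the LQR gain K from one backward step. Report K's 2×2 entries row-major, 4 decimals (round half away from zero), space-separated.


0.0153 -0.1071 -0.5408 -0.7143

BᵀP = [1.5000 2.2500; -8.2500 -7.8750]
S = R + BᵀPB = [2 0; 0 3/2] + [4.5000 -6.7500; -6.7500 28.1250] = [6.5000 -6.7500; -6.7500 29.6250]
BᵀPA = [3.7500 4.1250; -16.1250 -20.4375]
K = S⁻¹·BᵀPA = [0.0153 -0.1071; -0.5408 -0.7143]
A−BK = [0.2347 0.6071; -0.1429 -0.5000]
AᵀP(A−BK) = [0.4719 0.6339; 0.6339 0.9063]
P' = Q + AᵀP(A−BK) = [9.7219 0.1339; 0.1339 1.9063]
tr(P') = 11.6282


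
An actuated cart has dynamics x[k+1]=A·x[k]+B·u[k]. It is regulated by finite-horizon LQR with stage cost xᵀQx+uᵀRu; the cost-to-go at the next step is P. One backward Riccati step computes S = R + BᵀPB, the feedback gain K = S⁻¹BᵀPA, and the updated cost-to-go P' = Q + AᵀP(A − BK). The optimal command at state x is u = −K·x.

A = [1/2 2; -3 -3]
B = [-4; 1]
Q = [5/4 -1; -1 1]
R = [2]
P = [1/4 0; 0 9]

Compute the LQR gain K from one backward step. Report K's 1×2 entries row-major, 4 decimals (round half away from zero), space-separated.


-1.8333 -1.9333

BᵀP = [-1.0000 9.0000]
S = R + BᵀPB = [2] + [13.0000] = [15.0000]
BᵀPA = [-27.5000 -29.0000]
K = S⁻¹·BᵀPA = [-1.8333 -1.9333]
A−BK = [-6.8333 -5.7333; -1.1667 -1.0667]
AᵀP(A−BK) = [30.6458 28.0833; 28.0833 25.9333]
P' = Q + AᵀP(A−BK) = [31.8958 27.0833; 27.0833 26.9333]
tr(P') = 58.8292


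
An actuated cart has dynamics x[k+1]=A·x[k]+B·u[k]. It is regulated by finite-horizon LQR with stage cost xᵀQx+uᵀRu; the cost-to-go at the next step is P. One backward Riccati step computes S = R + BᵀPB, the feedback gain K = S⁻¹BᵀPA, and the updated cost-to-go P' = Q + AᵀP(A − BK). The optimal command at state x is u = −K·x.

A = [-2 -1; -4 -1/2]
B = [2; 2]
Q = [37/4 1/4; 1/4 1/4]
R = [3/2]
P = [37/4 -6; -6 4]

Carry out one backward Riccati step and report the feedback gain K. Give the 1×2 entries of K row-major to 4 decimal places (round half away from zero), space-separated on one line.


0.4615 -0.6923

BᵀP = [6.5000 -4.0000]
S = R + BᵀPB = [3/2] + [5.0000] = [6.5000]
BᵀPA = [3.0000 -4.5000]
K = S⁻¹·BᵀPA = [0.4615 -0.6923]
A−BK = [-2.9231 0.3846; -4.9231 0.8846]
AᵀP(A−BK) = [3.6154 -1.4231; -1.4231 1.1346]
P' = Q + AᵀP(A−BK) = [12.8654 -1.1731; -1.1731 1.3846]
tr(P') = 14.2500


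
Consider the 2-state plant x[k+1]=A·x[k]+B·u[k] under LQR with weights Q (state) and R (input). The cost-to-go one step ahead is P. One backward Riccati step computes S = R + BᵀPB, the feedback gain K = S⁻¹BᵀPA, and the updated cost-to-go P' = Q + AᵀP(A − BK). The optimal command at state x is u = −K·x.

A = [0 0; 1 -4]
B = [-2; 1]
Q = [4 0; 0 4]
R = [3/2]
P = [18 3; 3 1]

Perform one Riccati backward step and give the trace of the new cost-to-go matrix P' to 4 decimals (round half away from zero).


18.2000

BᵀP = [-33.0000 -5.0000]
S = R + BᵀPB = [3/2] + [61.0000] = [62.5000]
BᵀPA = [-5.0000 20.0000]
K = S⁻¹·BᵀPA = [-0.0800 0.3200]
A−BK = [-0.1600 0.6400; 1.0800 -4.3200]
AᵀP(A−BK) = [0.6000 -2.4000; -2.4000 9.6000]
P' = Q + AᵀP(A−BK) = [4.6000 -2.4000; -2.4000 13.6000]
tr(P') = 18.2000


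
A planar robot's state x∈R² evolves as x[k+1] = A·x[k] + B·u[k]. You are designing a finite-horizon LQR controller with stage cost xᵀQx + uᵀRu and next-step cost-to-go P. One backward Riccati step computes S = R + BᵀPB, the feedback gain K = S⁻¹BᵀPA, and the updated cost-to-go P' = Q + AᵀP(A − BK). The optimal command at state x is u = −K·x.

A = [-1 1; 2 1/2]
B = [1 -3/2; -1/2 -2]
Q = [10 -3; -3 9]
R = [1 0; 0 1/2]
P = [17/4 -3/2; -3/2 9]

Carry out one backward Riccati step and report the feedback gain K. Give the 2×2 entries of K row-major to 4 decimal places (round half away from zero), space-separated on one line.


BᵀP = [5.0000 -6.0000; -3.3750 -15.7500]
S = R + BᵀPB = [1 0; 0 1/2] + [8.0000 4.5000; 4.5000 36.5625] = [9.0000 4.5000; 4.5000 37.0625]
BᵀPA = [-17.0000 2.0000; -28.1250 -11.2500]
K = S⁻¹·BᵀPA = [-1.6070 0.3982; -0.5637 -0.3519]
A−BK = [-0.2386 0.0740; 0.0690 -0.0047]
AᵀP(A−BK) = [3.0756 -0.6280; -0.6280 0.2450]
P' = Q + AᵀP(A−BK) = [13.0756 -3.6280; -3.6280 9.2450]
tr(P') = 22.3206

-1.6070 0.3982 -0.5637 -0.3519


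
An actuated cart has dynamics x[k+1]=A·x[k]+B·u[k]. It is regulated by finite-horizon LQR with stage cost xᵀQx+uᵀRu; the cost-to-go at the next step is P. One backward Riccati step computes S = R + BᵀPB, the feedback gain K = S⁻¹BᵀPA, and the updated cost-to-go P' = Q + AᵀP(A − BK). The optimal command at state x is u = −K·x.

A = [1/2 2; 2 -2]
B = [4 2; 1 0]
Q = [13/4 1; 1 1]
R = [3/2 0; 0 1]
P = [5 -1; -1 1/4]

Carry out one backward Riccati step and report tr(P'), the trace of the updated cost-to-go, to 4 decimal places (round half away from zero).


5.1563

BᵀP = [19.0000 -3.7500; 10.0000 -2.0000]
S = R + BᵀPB = [3/2 0; 0 1] + [72.2500 38.0000; 38.0000 20.0000] = [73.7500 38.0000; 38.0000 21.0000]
BᵀPA = [2.0000 45.5000; 1.0000 24.0000]
K = S⁻¹·BᵀPA = [0.0382 0.4153; -0.0215 0.3914]
A−BK = [0.3902 -0.4439; 1.9618 -2.4153]
AᵀP(A−BK) = [0.1951 -0.2220; -0.2220 0.7112]
P' = Q + AᵀP(A−BK) = [3.4451 0.7780; 0.7780 1.7112]
tr(P') = 5.1563


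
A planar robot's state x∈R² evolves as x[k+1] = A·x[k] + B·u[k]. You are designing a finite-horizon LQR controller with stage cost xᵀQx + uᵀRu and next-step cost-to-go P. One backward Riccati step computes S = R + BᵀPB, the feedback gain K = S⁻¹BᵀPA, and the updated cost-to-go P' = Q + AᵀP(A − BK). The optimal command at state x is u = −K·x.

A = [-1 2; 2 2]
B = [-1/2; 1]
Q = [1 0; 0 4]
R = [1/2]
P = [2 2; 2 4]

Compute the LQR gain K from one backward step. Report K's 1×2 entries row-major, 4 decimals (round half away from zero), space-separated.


1.6667 2.6667

BᵀP = [1.0000 3.0000]
S = R + BᵀPB = [1/2] + [2.5000] = [3.0000]
BᵀPA = [5.0000 8.0000]
K = S⁻¹·BᵀPA = [1.6667 2.6667]
A−BK = [-0.1667 3.3333; 0.3333 -0.6667]
AᵀP(A−BK) = [1.6667 2.6667; 2.6667 18.6667]
P' = Q + AᵀP(A−BK) = [2.6667 2.6667; 2.6667 22.6667]
tr(P') = 25.3333


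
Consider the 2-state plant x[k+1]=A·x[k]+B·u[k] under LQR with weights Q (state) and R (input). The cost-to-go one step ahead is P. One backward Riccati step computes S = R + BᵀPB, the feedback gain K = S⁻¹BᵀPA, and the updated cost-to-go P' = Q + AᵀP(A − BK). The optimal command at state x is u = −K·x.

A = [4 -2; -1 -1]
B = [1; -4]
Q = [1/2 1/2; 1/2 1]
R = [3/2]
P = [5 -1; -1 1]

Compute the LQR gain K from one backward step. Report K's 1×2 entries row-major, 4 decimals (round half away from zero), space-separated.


1.3443 -0.4262

BᵀP = [9.0000 -5.0000]
S = R + BᵀPB = [3/2] + [29.0000] = [30.5000]
BᵀPA = [41.0000 -13.0000]
K = S⁻¹·BᵀPA = [1.3443 -0.4262]
A−BK = [2.6557 -1.5738; 4.3770 -2.7049]
AᵀP(A−BK) = [33.8852 -19.5246; -19.5246 11.4590]
P' = Q + AᵀP(A−BK) = [34.3852 -19.0246; -19.0246 12.4590]
tr(P') = 46.8443


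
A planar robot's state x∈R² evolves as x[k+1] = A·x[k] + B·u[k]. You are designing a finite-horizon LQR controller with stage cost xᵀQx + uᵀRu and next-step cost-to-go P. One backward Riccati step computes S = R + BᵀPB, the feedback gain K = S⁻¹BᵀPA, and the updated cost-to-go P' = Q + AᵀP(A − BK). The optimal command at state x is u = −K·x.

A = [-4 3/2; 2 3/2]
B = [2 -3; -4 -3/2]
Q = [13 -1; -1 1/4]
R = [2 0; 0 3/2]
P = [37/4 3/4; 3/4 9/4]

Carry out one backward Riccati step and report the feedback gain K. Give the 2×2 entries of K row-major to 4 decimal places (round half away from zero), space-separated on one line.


BᵀP = [15.5000 -7.5000; -28.8750 -5.6250]
S = R + BᵀPB = [2 0; 0 3/2] + [61.0000 -35.2500; -35.2500 95.0625] = [63.0000 -35.2500; -35.2500 96.5625]
BᵀPA = [-77.0000 12.0000; 104.2500 -51.7500]
K = S⁻¹·BᵀPA = [-0.7768 -0.1375; 0.7960 -0.5861]
A−BK = [-0.0583 0.0166; 0.0868 0.0710]
AᵀP(A−BK) = [2.1982 -0.4834; -0.4834 0.5687]
P' = Q + AᵀP(A−BK) = [15.1982 -1.4834; -1.4834 0.8187]
tr(P') = 16.0169

-0.7768 -0.1375 0.7960 -0.5861


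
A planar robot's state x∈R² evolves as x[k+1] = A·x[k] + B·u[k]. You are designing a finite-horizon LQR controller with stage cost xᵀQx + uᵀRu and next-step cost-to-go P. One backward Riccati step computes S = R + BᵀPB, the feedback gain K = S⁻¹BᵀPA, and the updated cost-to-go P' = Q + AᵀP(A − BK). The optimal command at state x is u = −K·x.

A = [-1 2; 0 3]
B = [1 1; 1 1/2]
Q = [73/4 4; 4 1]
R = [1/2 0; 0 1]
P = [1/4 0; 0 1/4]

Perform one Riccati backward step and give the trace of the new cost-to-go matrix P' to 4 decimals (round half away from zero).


20.9633

BᵀP = [0.2500 0.2500; 0.2500 0.1250]
S = R + BᵀPB = [1/2 0; 0 1] + [0.5000 0.3750; 0.3750 0.3125] = [1.0000 0.3750; 0.3750 1.3125]
BᵀPA = [-0.2500 1.2500; -0.2500 0.8750]
K = S⁻¹·BᵀPA = [-0.2000 1.1200; -0.1333 0.3467]
A−BK = [-0.6667 0.5333; 0.2667 1.7067]
AᵀP(A−BK) = [0.1667 -0.1333; -0.1333 1.5467]
P' = Q + AᵀP(A−BK) = [18.4167 3.8667; 3.8667 2.5467]
tr(P') = 20.9633


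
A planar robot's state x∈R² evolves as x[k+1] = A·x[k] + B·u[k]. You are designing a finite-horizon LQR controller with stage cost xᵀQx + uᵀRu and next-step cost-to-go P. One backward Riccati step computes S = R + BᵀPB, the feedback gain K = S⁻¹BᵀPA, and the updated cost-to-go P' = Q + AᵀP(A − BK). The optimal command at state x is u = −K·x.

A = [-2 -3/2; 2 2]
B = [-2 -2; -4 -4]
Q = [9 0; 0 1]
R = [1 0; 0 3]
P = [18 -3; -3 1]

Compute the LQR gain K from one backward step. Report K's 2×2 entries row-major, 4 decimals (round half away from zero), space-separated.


BᵀP = [-24.0000 2.0000; -24.0000 2.0000]
S = R + BᵀPB = [1 0; 0 3] + [40.0000 40.0000; 40.0000 40.0000] = [41.0000 40.0000; 40.0000 43.0000]
BᵀPA = [52.0000 40.0000; 52.0000 40.0000]
K = S⁻¹·BᵀPA = [0.9571 0.7362; 0.3190 0.2454]
A−BK = [0.5521 0.4632; 7.1043 5.9264]
AᵀP(A−BK) = [33.6442 27.9571; 27.9571 23.2362]
P' = Q + AᵀP(A−BK) = [42.6442 27.9571; 27.9571 24.2362]
tr(P') = 66.8804

0.9571 0.7362 0.3190 0.2454


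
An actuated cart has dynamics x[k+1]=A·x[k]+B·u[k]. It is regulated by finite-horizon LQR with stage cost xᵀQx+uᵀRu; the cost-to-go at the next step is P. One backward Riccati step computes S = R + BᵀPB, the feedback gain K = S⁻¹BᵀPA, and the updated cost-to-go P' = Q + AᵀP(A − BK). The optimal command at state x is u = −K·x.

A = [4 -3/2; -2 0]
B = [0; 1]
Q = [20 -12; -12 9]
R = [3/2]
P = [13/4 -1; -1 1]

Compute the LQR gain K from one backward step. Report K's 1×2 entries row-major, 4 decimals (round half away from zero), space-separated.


-2.4000 0.6000

BᵀP = [-1.0000 1.0000]
S = R + BᵀPB = [3/2] + [1.0000] = [2.5000]
BᵀPA = [-6.0000 1.5000]
K = S⁻¹·BᵀPA = [-2.4000 0.6000]
A−BK = [4.0000 -1.5000; 0.4000 -0.6000]
AᵀP(A−BK) = [57.6000 -18.9000; -18.9000 6.4125]
P' = Q + AᵀP(A−BK) = [77.6000 -30.9000; -30.9000 15.4125]
tr(P') = 93.0125


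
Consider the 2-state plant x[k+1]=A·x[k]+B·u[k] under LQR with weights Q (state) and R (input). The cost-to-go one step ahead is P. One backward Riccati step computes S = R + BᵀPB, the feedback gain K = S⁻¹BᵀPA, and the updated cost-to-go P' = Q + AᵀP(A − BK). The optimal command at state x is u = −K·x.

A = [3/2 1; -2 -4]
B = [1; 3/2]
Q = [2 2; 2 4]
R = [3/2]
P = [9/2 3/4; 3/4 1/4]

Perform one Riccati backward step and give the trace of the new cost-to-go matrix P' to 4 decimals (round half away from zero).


BᵀP = [5.6250 1.1250]
S = R + BᵀPB = [3/2] + [7.3125] = [8.8125]
BᵀPA = [6.1875 1.1250]
K = S⁻¹·BᵀPA = [0.7021 0.1277]
A−BK = [0.7979 0.8723; -3.0532 -4.1915]
AᵀP(A−BK) = [2.2806 1.9601; 1.9601 2.3564]
P' = Q + AᵀP(A−BK) = [4.2806 3.9601; 3.9601 6.3564]
tr(P') = 10.6370

10.6370


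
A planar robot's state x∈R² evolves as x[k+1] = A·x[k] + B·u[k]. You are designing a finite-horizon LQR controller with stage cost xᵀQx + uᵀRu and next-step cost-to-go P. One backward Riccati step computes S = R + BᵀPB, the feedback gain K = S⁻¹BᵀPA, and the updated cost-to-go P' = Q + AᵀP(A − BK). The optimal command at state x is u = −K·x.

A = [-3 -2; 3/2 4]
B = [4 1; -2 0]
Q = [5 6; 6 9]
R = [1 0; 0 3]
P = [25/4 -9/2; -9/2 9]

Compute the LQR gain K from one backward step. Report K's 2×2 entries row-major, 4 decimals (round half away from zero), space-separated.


-0.7411 -1.1888 -0.0328 1.0724

BᵀP = [34.0000 -36.0000; 6.2500 -4.5000]
S = R + BᵀPB = [1 0; 0 3] + [208.0000 34.0000; 34.0000 6.2500] = [209.0000 34.0000; 34.0000 9.2500]
BᵀPA = [-156.0000 -212.0000; -25.5000 -30.5000]
K = S⁻¹·BᵀPA = [-0.7411 -1.1888; -0.0328 1.0724]
A−BK = [-0.0029 1.6829; 0.0179 1.6224]
AᵀP(A−BK) = [0.5558 0.8916; 0.8916 21.6803]
P' = Q + AᵀP(A−BK) = [5.5558 6.8916; 6.8916 30.6803]
tr(P') = 36.2361


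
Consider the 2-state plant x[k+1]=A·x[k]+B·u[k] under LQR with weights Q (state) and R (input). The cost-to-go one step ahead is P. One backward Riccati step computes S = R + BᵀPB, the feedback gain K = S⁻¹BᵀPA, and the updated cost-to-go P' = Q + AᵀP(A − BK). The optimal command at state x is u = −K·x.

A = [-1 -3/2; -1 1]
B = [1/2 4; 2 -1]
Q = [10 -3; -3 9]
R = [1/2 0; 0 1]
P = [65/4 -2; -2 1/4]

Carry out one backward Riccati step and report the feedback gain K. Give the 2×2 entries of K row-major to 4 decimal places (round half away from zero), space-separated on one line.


BᵀP = [4.1250 -0.5000; 67.0000 -8.2500]
S = R + BᵀPB = [1/2 0; 0 1] + [1.0625 17.0000; 17.0000 276.2500] = [1.5625 17.0000; 17.0000 277.2500]
BᵀPA = [-3.6250 -6.6875; -58.7500 -108.7500]
K = S⁻¹·BᵀPA = [-0.0436 -0.0372; -0.2092 -0.3900]
A−BK = [-0.1413 0.0784; -1.1221 0.6844]
AᵀP(A−BK) = [0.0497 0.0797; 0.0797 0.1551]
P' = Q + AᵀP(A−BK) = [10.0497 -2.9203; -2.9203 9.1551]
tr(P') = 19.2048

-0.0436 -0.0372 -0.2092 -0.3900


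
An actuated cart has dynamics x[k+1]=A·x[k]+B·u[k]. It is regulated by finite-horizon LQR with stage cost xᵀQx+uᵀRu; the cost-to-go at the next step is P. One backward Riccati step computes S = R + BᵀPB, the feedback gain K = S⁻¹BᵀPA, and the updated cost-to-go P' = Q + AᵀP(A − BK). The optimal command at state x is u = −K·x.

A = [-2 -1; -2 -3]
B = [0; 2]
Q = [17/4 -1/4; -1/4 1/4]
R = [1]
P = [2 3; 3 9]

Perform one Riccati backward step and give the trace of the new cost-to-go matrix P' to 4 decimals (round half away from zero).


13.9324

BᵀP = [6.0000 18.0000]
S = R + BᵀPB = [1] + [36.0000] = [37.0000]
BᵀPA = [-48.0000 -60.0000]
K = S⁻¹·BᵀPA = [-1.2973 -1.6216]
A−BK = [-2.0000 -1.0000; 0.5946 0.2432]
AᵀP(A−BK) = [5.7297 4.1622; 4.1622 3.7027]
P' = Q + AᵀP(A−BK) = [9.9797 3.9122; 3.9122 3.9527]
tr(P') = 13.9324


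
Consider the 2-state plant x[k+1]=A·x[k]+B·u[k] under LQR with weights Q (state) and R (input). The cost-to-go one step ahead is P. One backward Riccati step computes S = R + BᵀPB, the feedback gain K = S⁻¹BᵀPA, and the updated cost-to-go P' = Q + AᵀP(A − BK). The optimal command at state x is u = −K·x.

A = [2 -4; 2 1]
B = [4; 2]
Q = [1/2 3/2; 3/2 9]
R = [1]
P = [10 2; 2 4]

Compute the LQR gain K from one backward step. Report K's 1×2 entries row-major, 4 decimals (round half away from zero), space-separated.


BᵀP = [44.0000 16.0000]
S = R + BᵀPB = [1] + [208.0000] = [209.0000]
BᵀPA = [120.0000 -160.0000]
K = S⁻¹·BᵀPA = [0.5742 -0.7656]
A−BK = [-0.2967 -0.9378; 0.8517 2.5311]
AᵀP(A−BK) = [3.1005 7.8660; 7.8660 25.5120]
P' = Q + AᵀP(A−BK) = [3.6005 9.3660; 9.3660 34.5120]
tr(P') = 38.1124

0.5742 -0.7656


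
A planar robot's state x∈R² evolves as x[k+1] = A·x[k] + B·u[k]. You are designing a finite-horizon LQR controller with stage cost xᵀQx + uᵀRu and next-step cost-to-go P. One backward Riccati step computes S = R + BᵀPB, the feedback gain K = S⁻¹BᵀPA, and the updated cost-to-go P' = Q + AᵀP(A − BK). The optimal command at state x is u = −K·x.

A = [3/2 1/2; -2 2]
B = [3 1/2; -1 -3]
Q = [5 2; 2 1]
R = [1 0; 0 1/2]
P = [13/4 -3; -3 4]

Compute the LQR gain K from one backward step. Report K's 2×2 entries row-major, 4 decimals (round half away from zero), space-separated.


0.3922 0.2083 0.5429 -0.6724

BᵀP = [12.7500 -13.0000; 10.6250 -13.5000]
S = R + BᵀPB = [1 0; 0 1/2] + [51.2500 45.3750; 45.3750 45.8125] = [52.2500 45.3750; 45.3750 46.3125]
BᵀPA = [45.1250 -19.6250; 42.9375 -21.6875]
K = S⁻¹·BᵀPA = [0.3922 0.2083; 0.5429 -0.6724]
A−BK = [0.0519 0.2113; 0.0208 0.1912]
AᵀP(A−BK) = [0.3052 -0.0922; -0.0922 0.3184]
P' = Q + AᵀP(A−BK) = [5.3052 1.9078; 1.9078 1.3184]
tr(P') = 6.6235


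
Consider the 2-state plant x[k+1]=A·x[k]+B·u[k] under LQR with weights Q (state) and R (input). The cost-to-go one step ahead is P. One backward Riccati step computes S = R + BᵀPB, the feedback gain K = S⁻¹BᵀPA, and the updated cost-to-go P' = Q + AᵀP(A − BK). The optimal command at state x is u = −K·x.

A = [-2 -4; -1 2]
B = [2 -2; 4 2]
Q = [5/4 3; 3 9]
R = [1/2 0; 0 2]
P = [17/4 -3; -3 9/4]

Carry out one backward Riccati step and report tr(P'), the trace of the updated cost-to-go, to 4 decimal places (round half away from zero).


15.6976

BᵀP = [-3.5000 3.0000; -14.5000 10.5000]
S = R + BᵀPB = [1/2 0; 0 2] + [5.0000 13.0000; 13.0000 50.0000] = [5.5000 13.0000; 13.0000 52.0000]
BᵀPA = [4.0000 20.0000; 18.5000 79.0000]
K = S⁻¹·BᵀPA = [-0.2778 0.1111; 0.4252 1.4915]
A−BK = [-0.5940 -1.2393; -0.7393 -1.4274]
AᵀP(A−BK) = [0.4947 1.4637; 1.4637 4.9530]
P' = Q + AᵀP(A−BK) = [1.7447 4.4637; 4.4637 13.9530]
tr(P') = 15.6976


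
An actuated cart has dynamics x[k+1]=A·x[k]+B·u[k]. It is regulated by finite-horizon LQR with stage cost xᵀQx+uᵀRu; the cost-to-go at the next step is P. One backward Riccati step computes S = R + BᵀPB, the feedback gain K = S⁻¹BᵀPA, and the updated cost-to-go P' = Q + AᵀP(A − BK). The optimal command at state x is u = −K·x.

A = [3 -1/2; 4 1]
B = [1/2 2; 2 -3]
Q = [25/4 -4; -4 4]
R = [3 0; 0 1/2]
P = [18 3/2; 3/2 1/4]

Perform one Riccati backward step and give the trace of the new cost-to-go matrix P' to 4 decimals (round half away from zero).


BᵀP = [12.0000 1.2500; 31.5000 2.2500]
S = R + BᵀPB = [3 0; 0 1/2] + [8.5000 20.2500; 20.2500 56.2500] = [11.5000 20.2500; 20.2500 56.7500]
BᵀPA = [41.0000 -4.7500; 103.5000 -13.5000]
K = S⁻¹·BᵀPA = [0.9518 0.0157; 1.4842 -0.2435]
A−BK = [-0.4442 -0.0209; 6.5488 0.2381]
AᵀP(A−BK) = [9.3656 0.0572; 0.0572 0.0375]
P' = Q + AᵀP(A−BK) = [15.6156 -3.9428; -3.9428 4.0375]
tr(P') = 19.6531

19.6531


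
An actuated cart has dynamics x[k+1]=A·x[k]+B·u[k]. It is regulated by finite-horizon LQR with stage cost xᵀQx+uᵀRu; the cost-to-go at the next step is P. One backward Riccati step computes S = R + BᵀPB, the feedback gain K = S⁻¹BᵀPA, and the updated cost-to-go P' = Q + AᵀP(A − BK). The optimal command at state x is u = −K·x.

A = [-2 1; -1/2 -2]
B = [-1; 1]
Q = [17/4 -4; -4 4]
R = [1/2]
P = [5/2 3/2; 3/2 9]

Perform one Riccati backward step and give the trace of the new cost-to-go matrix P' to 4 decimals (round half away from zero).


27.2153

BᵀP = [-1.0000 7.5000]
S = R + BᵀPB = [1/2] + [8.5000] = [9.0000]
BᵀPA = [-1.7500 -16.0000]
K = S⁻¹·BᵀPA = [-0.1944 -1.7778]
A−BK = [-2.1944 -0.7778; -0.3056 -0.2222]
AᵀP(A−BK) = [14.9097 6.1389; 6.1389 4.0556]
P' = Q + AᵀP(A−BK) = [19.1597 2.1389; 2.1389 8.0556]
tr(P') = 27.2153


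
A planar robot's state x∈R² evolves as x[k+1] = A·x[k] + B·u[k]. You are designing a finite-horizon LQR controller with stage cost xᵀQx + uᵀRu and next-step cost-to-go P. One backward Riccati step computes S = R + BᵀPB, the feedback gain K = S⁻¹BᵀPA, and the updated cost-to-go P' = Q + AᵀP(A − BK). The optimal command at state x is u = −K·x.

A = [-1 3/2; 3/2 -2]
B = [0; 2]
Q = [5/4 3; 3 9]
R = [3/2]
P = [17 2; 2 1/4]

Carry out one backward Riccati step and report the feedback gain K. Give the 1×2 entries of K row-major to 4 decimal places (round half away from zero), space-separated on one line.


-1.3000 2.0000

BᵀP = [4.0000 0.5000]
S = R + BᵀPB = [3/2] + [1.0000] = [2.5000]
BᵀPA = [-3.2500 5.0000]
K = S⁻¹·BᵀPA = [-1.3000 2.0000]
A−BK = [-1.0000 1.5000; 4.1000 -6.0000]
AᵀP(A−BK) = [7.3375 -11.2500; -11.2500 17.2500]
P' = Q + AᵀP(A−BK) = [8.5875 -8.2500; -8.2500 26.2500]
tr(P') = 34.8375


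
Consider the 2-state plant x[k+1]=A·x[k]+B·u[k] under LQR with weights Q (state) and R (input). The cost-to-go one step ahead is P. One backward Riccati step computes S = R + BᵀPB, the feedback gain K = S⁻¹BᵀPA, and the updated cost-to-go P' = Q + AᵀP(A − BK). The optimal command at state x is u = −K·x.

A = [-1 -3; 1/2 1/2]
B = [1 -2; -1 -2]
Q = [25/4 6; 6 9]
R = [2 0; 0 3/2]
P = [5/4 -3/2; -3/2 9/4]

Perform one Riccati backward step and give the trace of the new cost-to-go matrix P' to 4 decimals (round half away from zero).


20.2834

BᵀP = [2.7500 -3.7500; 0.5000 -1.5000]
S = R + BᵀPB = [2 0; 0 3/2] + [6.5000 2.0000; 2.0000 2.0000] = [8.5000 2.0000; 2.0000 3.5000]
BᵀPA = [-4.6250 -10.1250; -1.2500 -2.2500]
K = S⁻¹·BᵀPA = [-0.5316 -1.2015; -0.0534 0.0437]
A−BK = [-0.5752 -1.7112; -0.1383 -0.6141]
AᵀP(A−BK) = [0.7873 1.8104; 1.8104 4.2461]
P' = Q + AᵀP(A−BK) = [7.0373 7.8104; 7.8104 13.2461]
tr(P') = 20.2834


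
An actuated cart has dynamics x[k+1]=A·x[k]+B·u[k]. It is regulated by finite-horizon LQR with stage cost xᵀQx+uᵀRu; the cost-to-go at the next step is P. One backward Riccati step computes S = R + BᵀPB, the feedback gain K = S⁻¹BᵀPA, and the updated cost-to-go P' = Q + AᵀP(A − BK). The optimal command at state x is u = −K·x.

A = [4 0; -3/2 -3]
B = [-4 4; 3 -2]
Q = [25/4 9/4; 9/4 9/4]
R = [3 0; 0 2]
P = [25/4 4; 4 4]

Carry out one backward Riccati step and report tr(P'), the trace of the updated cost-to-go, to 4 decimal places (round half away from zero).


BᵀP = [-13.0000 -4.0000; 17.0000 8.0000]
S = R + BᵀPB = [3 0; 0 2] + [40.0000 -44.0000; -44.0000 52.0000] = [43.0000 -44.0000; -44.0000 54.0000]
BᵀPA = [-46.0000 12.0000; 56.0000 -24.0000]
K = S⁻¹·BᵀPA = [-0.0518 -1.0570; 0.9948 -1.3057]
A−BK = [-0.1865 0.9948; 0.6451 -2.4404]
AᵀP(A−BK) = [2.9067 -5.5026; -5.5026 17.3472]
P' = Q + AᵀP(A−BK) = [9.1567 -3.2526; -3.2526 19.5972]
tr(P') = 28.7539

28.7539


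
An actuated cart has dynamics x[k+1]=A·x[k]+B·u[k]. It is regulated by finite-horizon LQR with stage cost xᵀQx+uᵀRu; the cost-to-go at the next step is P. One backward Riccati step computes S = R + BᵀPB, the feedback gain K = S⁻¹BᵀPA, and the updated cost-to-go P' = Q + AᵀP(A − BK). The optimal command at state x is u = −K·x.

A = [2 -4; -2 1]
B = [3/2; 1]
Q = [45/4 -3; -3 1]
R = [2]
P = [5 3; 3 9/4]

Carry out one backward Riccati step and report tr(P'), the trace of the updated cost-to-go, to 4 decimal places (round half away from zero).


BᵀP = [10.5000 6.7500]
S = R + BᵀPB = [2] + [22.5000] = [24.5000]
BᵀPA = [7.5000 -35.2500]
K = S⁻¹·BᵀPA = [0.3061 -1.4388]
A−BK = [1.5408 -1.8418; -2.3061 2.4388]
AᵀP(A−BK) = [2.7041 -3.7092; -3.7092 7.5332]
P' = Q + AᵀP(A−BK) = [13.9541 -6.7092; -6.7092 8.5332]
tr(P') = 22.4872

22.4872


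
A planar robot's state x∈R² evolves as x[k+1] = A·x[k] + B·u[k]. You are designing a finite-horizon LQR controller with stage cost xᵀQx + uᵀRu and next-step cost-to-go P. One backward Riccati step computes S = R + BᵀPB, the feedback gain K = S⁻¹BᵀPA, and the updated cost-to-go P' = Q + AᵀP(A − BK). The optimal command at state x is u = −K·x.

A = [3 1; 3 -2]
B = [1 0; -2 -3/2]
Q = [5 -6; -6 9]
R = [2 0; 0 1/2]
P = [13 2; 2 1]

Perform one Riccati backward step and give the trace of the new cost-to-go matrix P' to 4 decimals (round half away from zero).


45.0909

BᵀP = [9.0000 0.0000; -3.0000 -1.5000]
S = R + BᵀPB = [2 0; 0 1/2] + [9.0000 0.0000; 0.0000 2.2500] = [11.0000 0.0000; 0.0000 2.7500]
BᵀPA = [27.0000 9.0000; -13.5000 0.0000]
K = S⁻¹·BᵀPA = [2.4545 0.8182; -4.9091 0.0000]
A−BK = [0.5455 0.1818; 0.5455 -0.3636]
AᵀP(A−BK) = [29.4545 4.9091; 4.9091 1.6364]
P' = Q + AᵀP(A−BK) = [34.4545 -1.0909; -1.0909 10.6364]
tr(P') = 45.0909


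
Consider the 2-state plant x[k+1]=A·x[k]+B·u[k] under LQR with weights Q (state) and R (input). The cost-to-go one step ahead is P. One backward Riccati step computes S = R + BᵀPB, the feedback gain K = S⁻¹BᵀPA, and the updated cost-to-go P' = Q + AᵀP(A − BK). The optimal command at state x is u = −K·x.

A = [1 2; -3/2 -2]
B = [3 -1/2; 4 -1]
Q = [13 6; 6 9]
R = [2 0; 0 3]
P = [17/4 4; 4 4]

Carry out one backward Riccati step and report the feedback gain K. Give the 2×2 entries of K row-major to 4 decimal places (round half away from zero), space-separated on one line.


-0.0613 0.0121 0.0230 0.0218

BᵀP = [28.7500 28.0000; -6.1250 -6.0000]
S = R + BᵀPB = [2 0; 0 3] + [198.2500 -42.3750; -42.3750 9.0625] = [200.2500 -42.3750; -42.3750 12.0625]
BᵀPA = [-13.2500 1.5000; 2.8750 -0.2500]
K = S⁻¹·BᵀPA = [-0.0613 0.0121; 0.0230 0.0218]
A−BK = [1.1954 1.9746; -1.2318 -2.0266]
AᵀP(A−BK) = [0.3716 0.5977; 0.5977 0.9873]
P' = Q + AᵀP(A−BK) = [13.3716 6.5977; 6.5977 9.9873]
tr(P') = 23.3589


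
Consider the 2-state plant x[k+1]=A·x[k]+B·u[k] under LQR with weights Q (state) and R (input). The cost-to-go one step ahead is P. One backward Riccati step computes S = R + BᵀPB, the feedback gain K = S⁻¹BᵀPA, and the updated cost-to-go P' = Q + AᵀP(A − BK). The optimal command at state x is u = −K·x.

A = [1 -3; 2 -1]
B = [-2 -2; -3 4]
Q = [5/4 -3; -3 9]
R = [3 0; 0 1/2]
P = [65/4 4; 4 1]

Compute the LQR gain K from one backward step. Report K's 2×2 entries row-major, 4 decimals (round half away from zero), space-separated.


-0.3769 0.7462 -0.4308 1.1385

BᵀP = [-44.5000 -11.0000; -16.5000 -4.0000]
S = R + BᵀPB = [3 0; 0 1/2] + [122.0000 45.0000; 45.0000 17.0000] = [125.0000 45.0000; 45.0000 17.5000]
BᵀPA = [-66.5000 144.5000; -24.5000 53.5000]
K = S⁻¹·BᵀPA = [-0.3769 0.7462; -0.4308 1.1385]
A−BK = [-0.6154 0.7692; 2.5923 -3.3154]
AᵀP(A−BK) = [0.6308 -1.2385; -1.2385 2.5231]
P' = Q + AᵀP(A−BK) = [1.8808 -4.2385; -4.2385 11.5231]
tr(P') = 13.4038


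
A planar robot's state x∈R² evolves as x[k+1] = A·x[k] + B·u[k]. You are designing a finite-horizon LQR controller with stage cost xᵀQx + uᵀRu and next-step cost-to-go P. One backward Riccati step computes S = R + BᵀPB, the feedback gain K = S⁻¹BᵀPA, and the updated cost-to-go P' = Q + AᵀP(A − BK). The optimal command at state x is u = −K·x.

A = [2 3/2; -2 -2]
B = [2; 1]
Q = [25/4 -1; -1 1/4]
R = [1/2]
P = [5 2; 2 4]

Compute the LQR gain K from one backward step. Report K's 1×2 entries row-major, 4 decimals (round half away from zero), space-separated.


0.2462 0.0615

BᵀP = [12.0000 8.0000]
S = R + BᵀPB = [1/2] + [32.0000] = [32.5000]
BᵀPA = [8.0000 2.0000]
K = S⁻¹·BᵀPA = [0.2462 0.0615]
A−BK = [1.5077 1.3769; -2.2462 -2.0615]
AᵀP(A−BK) = [18.0308 16.5077; 16.5077 15.1269]
P' = Q + AᵀP(A−BK) = [24.2808 15.5077; 15.5077 15.3769]
tr(P') = 39.6577


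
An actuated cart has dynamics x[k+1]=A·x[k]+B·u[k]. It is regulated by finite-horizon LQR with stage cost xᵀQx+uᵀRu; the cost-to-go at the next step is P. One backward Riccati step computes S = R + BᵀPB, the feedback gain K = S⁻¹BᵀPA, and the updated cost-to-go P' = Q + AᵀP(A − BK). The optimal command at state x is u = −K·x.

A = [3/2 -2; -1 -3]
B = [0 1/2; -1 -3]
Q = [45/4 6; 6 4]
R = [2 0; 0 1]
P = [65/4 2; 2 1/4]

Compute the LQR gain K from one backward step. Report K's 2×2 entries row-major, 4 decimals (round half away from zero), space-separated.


BᵀP = [-2.0000 -0.2500; 2.1250 0.2500]
S = R + BᵀPB = [2 0; 0 1] + [0.2500 -0.2500; -0.2500 0.3125] = [2.2500 -0.2500; -0.2500 1.3125]
BᵀPA = [-2.7500 4.7500; 2.9375 -5.0000]
K = S⁻¹·BᵀPA = [-0.9946 1.7243; 2.0486 -3.4811]
A−BK = [0.4757 -0.2595; 4.1514 -11.7189]
AᵀP(A−BK) = [22.0595 -38.0324; -38.0324 65.6541]
P' = Q + AᵀP(A−BK) = [33.3095 -32.0324; -32.0324 69.6541]
tr(P') = 102.9635

-0.9946 1.7243 2.0486 -3.4811


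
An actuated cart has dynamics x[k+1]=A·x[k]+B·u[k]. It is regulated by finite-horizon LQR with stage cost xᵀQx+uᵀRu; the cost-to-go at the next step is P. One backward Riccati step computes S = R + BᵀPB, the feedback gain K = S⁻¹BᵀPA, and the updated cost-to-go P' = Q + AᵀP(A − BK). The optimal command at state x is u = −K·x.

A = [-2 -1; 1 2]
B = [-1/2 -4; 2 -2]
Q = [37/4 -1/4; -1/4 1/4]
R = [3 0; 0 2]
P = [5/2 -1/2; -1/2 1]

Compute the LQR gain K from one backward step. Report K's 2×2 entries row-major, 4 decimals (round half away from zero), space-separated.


BᵀP = [-2.2500 2.2500; -9.0000 0.0000]
S = R + BᵀPB = [3 0; 0 2] + [5.6250 4.5000; 4.5000 36.0000] = [8.6250 4.5000; 4.5000 38.0000]
BᵀPA = [6.7500 6.7500; 18.0000 9.0000]
K = S⁻¹·BᵀPA = [0.5707 0.7024; 0.4061 0.1537]
A−BK = [-0.0902 -0.0341; 0.6707 0.9024]
AᵀP(A−BK) = [1.8378 1.9927; 1.9927 2.3756]
P' = Q + AᵀP(A−BK) = [11.0878 1.7427; 1.7427 2.6256]
tr(P') = 13.7134

0.5707 0.7024 0.4061 0.1537


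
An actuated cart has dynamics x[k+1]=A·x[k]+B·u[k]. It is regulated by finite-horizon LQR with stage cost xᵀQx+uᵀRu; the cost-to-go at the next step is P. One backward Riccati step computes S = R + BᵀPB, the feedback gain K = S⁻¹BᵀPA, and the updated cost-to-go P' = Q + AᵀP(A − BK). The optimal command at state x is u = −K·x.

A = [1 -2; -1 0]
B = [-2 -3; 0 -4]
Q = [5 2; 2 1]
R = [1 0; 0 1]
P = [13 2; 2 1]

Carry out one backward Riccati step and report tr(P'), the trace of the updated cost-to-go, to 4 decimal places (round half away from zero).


BᵀP = [-26.0000 -4.0000; -47.0000 -10.0000]
S = R + BᵀPB = [1 0; 0 1] + [52.0000 94.0000; 94.0000 181.0000] = [53.0000 94.0000; 94.0000 182.0000]
BᵀPA = [-22.0000 52.0000; -37.0000 94.0000]
K = S⁻¹·BᵀPA = [-0.6494 0.7753; 0.1321 0.1160]
A−BK = [0.0975 -0.1012; -0.4716 0.4642]
AᵀP(A−BK) = [0.6012 -0.6494; -0.6494 0.7753]
P' = Q + AᵀP(A−BK) = [5.6012 1.3506; 1.3506 1.7753]
tr(P') = 7.3765

7.3765


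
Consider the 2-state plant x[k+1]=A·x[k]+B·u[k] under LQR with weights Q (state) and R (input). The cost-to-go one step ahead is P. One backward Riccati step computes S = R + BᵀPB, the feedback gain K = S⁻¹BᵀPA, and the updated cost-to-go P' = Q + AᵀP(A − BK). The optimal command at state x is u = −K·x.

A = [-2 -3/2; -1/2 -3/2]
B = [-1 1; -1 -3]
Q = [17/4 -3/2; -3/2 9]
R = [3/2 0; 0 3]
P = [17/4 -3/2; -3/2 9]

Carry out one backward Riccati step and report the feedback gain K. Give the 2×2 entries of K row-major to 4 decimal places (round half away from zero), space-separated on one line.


1.2805 1.2093 -0.2935 0.0590

BᵀP = [-2.7500 -7.5000; 8.7500 -28.5000]
S = R + BᵀPB = [3/2 0; 0 3] + [10.2500 19.7500; 19.7500 94.2500] = [11.7500 19.7500; 19.7500 97.2500]
BᵀPA = [9.2500 15.3750; -3.2500 29.6250]
K = S⁻¹·BᵀPA = [1.2805 1.2093; -0.2935 0.0590]
A−BK = [-0.4260 -0.3498; -0.0999 -0.1136]
AᵀP(A−BK) = [3.4514 2.8812; 2.8812 2.7209]
P' = Q + AᵀP(A−BK) = [7.7014 1.3812; 1.3812 11.7209]
tr(P') = 19.4223


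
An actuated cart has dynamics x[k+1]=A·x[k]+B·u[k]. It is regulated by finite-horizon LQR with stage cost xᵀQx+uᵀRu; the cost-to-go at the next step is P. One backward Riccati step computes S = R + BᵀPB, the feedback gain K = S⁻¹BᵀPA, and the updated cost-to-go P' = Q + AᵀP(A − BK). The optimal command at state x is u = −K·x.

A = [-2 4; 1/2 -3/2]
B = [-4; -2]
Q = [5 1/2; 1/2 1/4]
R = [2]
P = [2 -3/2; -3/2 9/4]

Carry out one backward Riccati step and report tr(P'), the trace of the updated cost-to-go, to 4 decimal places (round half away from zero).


39.7368

BᵀP = [-5.0000 1.5000]
S = R + BᵀPB = [2] + [17.0000] = [19.0000]
BᵀPA = [10.7500 -22.2500]
K = S⁻¹·BᵀPA = [0.5658 -1.1711]
A−BK = [0.2632 -0.6842; 1.6316 -3.8421]
AᵀP(A−BK) = [5.4803 -12.5987; -12.5987 29.0066]
P' = Q + AᵀP(A−BK) = [10.4803 -12.0987; -12.0987 29.2566]
tr(P') = 39.7368


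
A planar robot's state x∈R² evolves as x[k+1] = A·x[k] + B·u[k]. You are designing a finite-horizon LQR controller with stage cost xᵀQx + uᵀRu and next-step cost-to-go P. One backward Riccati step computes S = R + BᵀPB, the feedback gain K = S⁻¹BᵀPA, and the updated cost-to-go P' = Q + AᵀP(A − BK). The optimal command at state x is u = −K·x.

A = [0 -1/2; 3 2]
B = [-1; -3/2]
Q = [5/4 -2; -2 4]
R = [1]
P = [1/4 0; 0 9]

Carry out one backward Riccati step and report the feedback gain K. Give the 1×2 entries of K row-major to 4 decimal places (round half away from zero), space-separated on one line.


-1.8837 -1.2500

BᵀP = [-0.2500 -13.5000]
S = R + BᵀPB = [1] + [20.5000] = [21.5000]
BᵀPA = [-40.5000 -26.8750]
K = S⁻¹·BᵀPA = [-1.8837 -1.2500]
A−BK = [-1.8837 -1.7500; 0.1744 0.1250]
AᵀP(A−BK) = [4.7093 3.3750; 3.3750 2.4688]
P' = Q + AᵀP(A−BK) = [5.9593 1.3750; 1.3750 6.4688]
tr(P') = 12.4281


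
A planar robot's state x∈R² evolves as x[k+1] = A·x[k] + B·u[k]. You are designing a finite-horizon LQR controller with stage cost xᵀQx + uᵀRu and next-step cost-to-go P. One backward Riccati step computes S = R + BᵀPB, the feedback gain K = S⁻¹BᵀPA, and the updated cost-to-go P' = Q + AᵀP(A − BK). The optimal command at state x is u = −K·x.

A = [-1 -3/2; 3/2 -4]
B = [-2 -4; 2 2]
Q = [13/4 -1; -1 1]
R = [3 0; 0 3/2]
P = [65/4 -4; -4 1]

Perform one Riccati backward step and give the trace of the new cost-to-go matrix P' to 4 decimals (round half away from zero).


BᵀP = [-40.5000 10.0000; -73.0000 18.0000]
S = R + BᵀPB = [3 0; 0 3/2] + [101.0000 182.0000; 182.0000 328.0000] = [104.0000 182.0000; 182.0000 329.5000]
BᵀPA = [55.5000 20.7500; 100.0000 37.5000]
K = S⁻¹·BᵀPA = [0.0763 0.0106; 0.2614 0.1080]
A−BK = [0.1980 -1.0470; 0.8247 -4.2371]
AᵀP(A−BK) = [0.1308 -0.0087; -0.0087 0.2943]
P' = Q + AᵀP(A−BK) = [3.3808 -1.0087; -1.0087 1.2943]
tr(P') = 4.6751

4.6751


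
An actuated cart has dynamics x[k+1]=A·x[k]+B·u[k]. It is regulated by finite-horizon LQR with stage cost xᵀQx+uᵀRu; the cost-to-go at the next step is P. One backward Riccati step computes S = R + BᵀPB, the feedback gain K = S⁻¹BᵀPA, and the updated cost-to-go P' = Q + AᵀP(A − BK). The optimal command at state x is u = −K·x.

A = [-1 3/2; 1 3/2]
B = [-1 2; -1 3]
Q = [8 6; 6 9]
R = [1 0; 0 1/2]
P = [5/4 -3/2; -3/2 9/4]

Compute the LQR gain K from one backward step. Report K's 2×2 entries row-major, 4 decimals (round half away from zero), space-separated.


BᵀP = [0.2500 -0.7500; -2.0000 3.7500]
S = R + BᵀPB = [1 0; 0 1/2] + [0.5000 -1.7500; -1.7500 7.2500] = [1.5000 -1.7500; -1.7500 7.7500]
BᵀPA = [-1.0000 -0.7500; 5.7500 2.6250]
K = S⁻¹·BᵀPA = [0.2701 -0.1423; 0.8029 0.3066]
A−BK = [-2.3358 0.7445; -1.1387 0.4380]
AᵀP(A−BK) = [2.1533 -0.4051; -0.4051 0.2135]
P' = Q + AᵀP(A−BK) = [10.1533 5.5949; 5.5949 9.2135]
tr(P') = 19.3668

0.2701 -0.1423 0.8029 0.3066


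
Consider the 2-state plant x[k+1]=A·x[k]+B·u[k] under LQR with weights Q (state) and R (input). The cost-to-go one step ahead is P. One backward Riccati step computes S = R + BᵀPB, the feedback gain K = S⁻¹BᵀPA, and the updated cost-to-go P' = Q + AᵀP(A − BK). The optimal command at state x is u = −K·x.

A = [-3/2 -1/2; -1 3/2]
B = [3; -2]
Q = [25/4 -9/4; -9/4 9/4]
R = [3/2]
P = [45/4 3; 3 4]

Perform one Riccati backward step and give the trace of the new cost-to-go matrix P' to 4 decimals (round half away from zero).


30.3180

BᵀP = [27.7500 1.0000]
S = R + BᵀPB = [3/2] + [81.2500] = [82.7500]
BᵀPA = [-42.6250 -12.3750]
K = S⁻¹·BᵀPA = [-0.5151 -0.1495]
A−BK = [0.0453 -0.0514; -2.0302 1.2009]
AᵀP(A−BK) = [16.3561 -9.1869; -9.1869 5.4619]
P' = Q + AᵀP(A−BK) = [22.6061 -11.4369; -11.4369 7.7119]
tr(P') = 30.3180


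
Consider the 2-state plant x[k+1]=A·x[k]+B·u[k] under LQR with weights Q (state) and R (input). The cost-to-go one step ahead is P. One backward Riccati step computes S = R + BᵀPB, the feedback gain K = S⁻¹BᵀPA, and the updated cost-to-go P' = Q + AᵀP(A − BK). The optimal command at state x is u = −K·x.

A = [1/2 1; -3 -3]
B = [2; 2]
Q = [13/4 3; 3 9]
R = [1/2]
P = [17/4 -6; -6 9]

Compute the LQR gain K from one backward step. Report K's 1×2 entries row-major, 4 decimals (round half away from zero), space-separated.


-3.5909 -3.9091

BᵀP = [-3.5000 6.0000]
S = R + BᵀPB = [1/2] + [5.0000] = [5.5000]
BᵀPA = [-19.7500 -21.5000]
K = S⁻¹·BᵀPA = [-3.5909 -3.9091]
A−BK = [7.6818 8.8182; 4.1818 4.8182]
AᵀP(A−BK) = [29.1420 32.9205; 32.9205 37.2045]
P' = Q + AᵀP(A−BK) = [32.3920 35.9205; 35.9205 46.2045]
tr(P') = 78.5966


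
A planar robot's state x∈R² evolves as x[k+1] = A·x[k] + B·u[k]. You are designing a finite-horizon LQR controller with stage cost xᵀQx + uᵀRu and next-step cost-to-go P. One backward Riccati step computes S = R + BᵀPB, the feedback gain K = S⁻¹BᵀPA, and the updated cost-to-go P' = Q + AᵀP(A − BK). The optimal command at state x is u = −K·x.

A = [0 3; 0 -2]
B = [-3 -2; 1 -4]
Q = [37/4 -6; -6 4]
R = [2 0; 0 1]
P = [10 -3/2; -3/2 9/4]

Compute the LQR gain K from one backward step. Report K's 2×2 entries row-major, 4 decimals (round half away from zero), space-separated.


BᵀP = [-31.5000 6.7500; -14.0000 -6.0000]
S = R + BᵀPB = [2 0; 0 1] + [101.2500 36.0000; 36.0000 52.0000] = [103.2500 36.0000; 36.0000 53.0000]
BᵀPA = [0.0000 -108.0000; 0.0000 -30.0000]
K = S⁻¹·BᵀPA = [0.0000 -1.1120; 0.0000 0.1893]
A−BK = [0.0000 0.0426; 0.0000 -0.1309]
AᵀP(A−BK) = [0.0000 0.0000; 0.0000 2.5823]
P' = Q + AᵀP(A−BK) = [9.2500 -6.0000; -6.0000 6.5823]
tr(P') = 15.8323

0.0000 -1.1120 0.0000 0.1893


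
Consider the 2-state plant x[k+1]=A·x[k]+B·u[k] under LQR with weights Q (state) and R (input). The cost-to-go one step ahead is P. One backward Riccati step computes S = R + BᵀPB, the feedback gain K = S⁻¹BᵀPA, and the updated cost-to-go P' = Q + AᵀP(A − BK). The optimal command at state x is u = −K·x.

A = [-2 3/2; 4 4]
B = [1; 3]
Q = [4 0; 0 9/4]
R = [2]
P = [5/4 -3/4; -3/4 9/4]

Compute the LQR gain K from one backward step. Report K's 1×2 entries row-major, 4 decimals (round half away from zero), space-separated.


1.3684 1.1842

BᵀP = [-1.0000 6.0000]
S = R + BᵀPB = [2] + [17.0000] = [19.0000]
BᵀPA = [26.0000 22.5000]
K = S⁻¹·BᵀPA = [1.3684 1.1842]
A−BK = [-3.3684 0.3158; -0.1053 0.4474]
AᵀP(A−BK) = [17.4211 2.9605; 2.9605 3.1678]
P' = Q + AᵀP(A−BK) = [21.4211 2.9605; 2.9605 5.4178]
tr(P') = 26.8388
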